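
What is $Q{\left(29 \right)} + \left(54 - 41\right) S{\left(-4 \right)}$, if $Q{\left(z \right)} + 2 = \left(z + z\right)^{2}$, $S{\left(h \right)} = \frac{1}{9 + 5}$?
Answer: $\frac{47081}{14} \approx 3362.9$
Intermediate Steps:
$S{\left(h \right)} = \frac{1}{14}$
$Q{\left(z \right)} = -2 + 4 z^{2}$ ($Q{\left(z \right)} = -2 + \left(z + z\right)^{2} = -2 + \left(2 z\right)^{2} = -2 + 4 z^{2}$)
$Q{\left(29 \right)} + \left(54 - 41\right) S{\left(-4 \right)} = \left(-2 + 4 \cdot 29^{2}\right) + \left(54 - 41\right) \frac{1}{14} = \left(-2 + 4 \cdot 841\right) + 13 \cdot \frac{1}{14} = \left(-2 + 3364\right) + \frac{13}{14} = 3362 + \frac{13}{14} = \frac{47081}{14}$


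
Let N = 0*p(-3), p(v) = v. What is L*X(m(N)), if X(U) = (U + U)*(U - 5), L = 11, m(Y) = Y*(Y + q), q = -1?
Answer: 0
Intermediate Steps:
N = 0 (N = 0*(-3) = 0)
m(Y) = Y*(-1 + Y) (m(Y) = Y*(Y - 1) = Y*(-1 + Y))
X(U) = 2*U*(-5 + U) (X(U) = (2*U)*(-5 + U) = 2*U*(-5 + U))
L*X(m(N)) = 11*(2*(0*(-1 + 0))*(-5 + 0*(-1 + 0))) = 11*(2*(0*(-1))*(-5 + 0*(-1))) = 11*(2*0*(-5 + 0)) = 11*(2*0*(-5)) = 11*0 = 0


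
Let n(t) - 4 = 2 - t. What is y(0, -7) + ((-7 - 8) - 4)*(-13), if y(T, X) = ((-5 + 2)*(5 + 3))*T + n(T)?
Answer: 253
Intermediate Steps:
n(t) = 6 - t (n(t) = 4 + (2 - t) = 6 - t)
y(T, X) = 6 - 25*T (y(T, X) = ((-5 + 2)*(5 + 3))*T + (6 - T) = (-3*8)*T + (6 - T) = -24*T + (6 - T) = 6 - 25*T)
y(0, -7) + ((-7 - 8) - 4)*(-13) = (6 - 25*0) + ((-7 - 8) - 4)*(-13) = (6 + 0) + (-15 - 4)*(-13) = 6 - 19*(-13) = 6 + 247 = 253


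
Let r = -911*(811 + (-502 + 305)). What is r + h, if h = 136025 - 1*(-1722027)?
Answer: 1298698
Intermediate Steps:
r = -559354 (r = -911*(811 - 197) = -911*614 = -559354)
h = 1858052 (h = 136025 + 1722027 = 1858052)
r + h = -559354 + 1858052 = 1298698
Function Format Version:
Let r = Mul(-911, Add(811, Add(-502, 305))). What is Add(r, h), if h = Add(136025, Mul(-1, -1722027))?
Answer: 1298698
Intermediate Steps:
r = -559354 (r = Mul(-911, Add(811, -197)) = Mul(-911, 614) = -559354)
h = 1858052 (h = Add(136025, 1722027) = 1858052)
Add(r, h) = Add(-559354, 1858052) = 1298698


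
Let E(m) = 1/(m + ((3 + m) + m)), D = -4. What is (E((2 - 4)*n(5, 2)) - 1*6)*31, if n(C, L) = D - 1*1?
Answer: -6107/33 ≈ -185.06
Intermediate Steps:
n(C, L) = -5 (n(C, L) = -4 - 1*1 = -4 - 1 = -5)
E(m) = 1/(3 + 3*m) (E(m) = 1/(m + (3 + 2*m)) = 1/(3 + 3*m))
(E((2 - 4)*n(5, 2)) - 1*6)*31 = (1/(3*(1 + (2 - 4)*(-5))) - 1*6)*31 = (1/(3*(1 - 2*(-5))) - 6)*31 = (1/(3*(1 + 10)) - 6)*31 = ((⅓)/11 - 6)*31 = ((⅓)*(1/11) - 6)*31 = (1/33 - 6)*31 = -197/33*31 = -6107/33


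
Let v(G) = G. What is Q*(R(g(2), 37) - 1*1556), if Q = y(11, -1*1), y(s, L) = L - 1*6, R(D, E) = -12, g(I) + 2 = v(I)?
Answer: 10976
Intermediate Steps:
g(I) = -2 + I
y(s, L) = -6 + L (y(s, L) = L - 6 = -6 + L)
Q = -7 (Q = -6 - 1*1 = -6 - 1 = -7)
Q*(R(g(2), 37) - 1*1556) = -7*(-12 - 1*1556) = -7*(-12 - 1556) = -7*(-1568) = 10976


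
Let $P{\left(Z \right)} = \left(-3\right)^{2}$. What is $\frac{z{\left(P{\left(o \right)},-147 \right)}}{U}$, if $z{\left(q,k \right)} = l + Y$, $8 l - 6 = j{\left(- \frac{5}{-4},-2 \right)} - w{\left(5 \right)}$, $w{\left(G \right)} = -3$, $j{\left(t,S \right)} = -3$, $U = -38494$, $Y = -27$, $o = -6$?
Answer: $\frac{105}{153976} \approx 0.00068192$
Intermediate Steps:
$P{\left(Z \right)} = 9$
$l = \frac{3}{4}$ ($l = \frac{3}{4} + \frac{-3 - -3}{8} = \frac{3}{4} + \frac{-3 + 3}{8} = \frac{3}{4} + \frac{1}{8} \cdot 0 = \frac{3}{4} + 0 = \frac{3}{4} \approx 0.75$)
$z{\left(q,k \right)} = - \frac{105}{4}$ ($z{\left(q,k \right)} = \frac{3}{4} - 27 = - \frac{105}{4}$)
$\frac{z{\left(P{\left(o \right)},-147 \right)}}{U} = - \frac{105}{4 \left(-38494\right)} = \left(- \frac{105}{4}\right) \left(- \frac{1}{38494}\right) = \frac{105}{153976}$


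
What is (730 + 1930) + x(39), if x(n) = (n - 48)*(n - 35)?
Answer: 2624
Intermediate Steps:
x(n) = (-48 + n)*(-35 + n)
(730 + 1930) + x(39) = (730 + 1930) + (1680 + 39**2 - 83*39) = 2660 + (1680 + 1521 - 3237) = 2660 - 36 = 2624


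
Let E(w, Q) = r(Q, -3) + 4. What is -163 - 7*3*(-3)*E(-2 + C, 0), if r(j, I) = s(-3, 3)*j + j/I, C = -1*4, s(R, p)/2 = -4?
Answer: 89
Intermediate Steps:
s(R, p) = -8 (s(R, p) = 2*(-4) = -8)
C = -4
r(j, I) = -8*j + j/I
E(w, Q) = 4 - 25*Q/3 (E(w, Q) = (-8*Q + Q/(-3)) + 4 = (-8*Q + Q*(-⅓)) + 4 = (-8*Q - Q/3) + 4 = -25*Q/3 + 4 = 4 - 25*Q/3)
-163 - 7*3*(-3)*E(-2 + C, 0) = -163 - 7*3*(-3)*(4 - 25/3*0) = -163 - (-63)*(4 + 0) = -163 - (-63)*4 = -163 - 7*(-36) = -163 + 252 = 89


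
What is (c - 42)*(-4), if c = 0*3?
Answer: 168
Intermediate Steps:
c = 0
(c - 42)*(-4) = (0 - 42)*(-4) = -42*(-4) = 168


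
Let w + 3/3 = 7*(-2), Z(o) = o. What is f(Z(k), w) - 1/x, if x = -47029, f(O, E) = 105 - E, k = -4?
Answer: 5643481/47029 ≈ 120.00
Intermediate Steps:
w = -15 (w = -1 + 7*(-2) = -1 - 14 = -15)
f(Z(k), w) - 1/x = (105 - 1*(-15)) - 1/(-47029) = (105 + 15) - 1*(-1/47029) = 120 + 1/47029 = 5643481/47029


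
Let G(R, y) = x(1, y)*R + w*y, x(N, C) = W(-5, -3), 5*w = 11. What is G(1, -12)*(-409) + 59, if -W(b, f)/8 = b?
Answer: -27517/5 ≈ -5503.4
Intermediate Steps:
w = 11/5 (w = (⅕)*11 = 11/5 ≈ 2.2000)
W(b, f) = -8*b
x(N, C) = 40 (x(N, C) = -8*(-5) = 40)
G(R, y) = 40*R + 11*y/5
G(1, -12)*(-409) + 59 = (40*1 + (11/5)*(-12))*(-409) + 59 = (40 - 132/5)*(-409) + 59 = (68/5)*(-409) + 59 = -27812/5 + 59 = -27517/5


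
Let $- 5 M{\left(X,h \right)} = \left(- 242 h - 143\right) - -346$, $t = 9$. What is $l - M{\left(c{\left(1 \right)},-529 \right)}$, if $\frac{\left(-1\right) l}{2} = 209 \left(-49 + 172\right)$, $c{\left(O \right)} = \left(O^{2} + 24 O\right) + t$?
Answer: $- \frac{128849}{5} \approx -25770.0$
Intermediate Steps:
$c{\left(O \right)} = 9 + O^{2} + 24 O$ ($c{\left(O \right)} = \left(O^{2} + 24 O\right) + 9 = 9 + O^{2} + 24 O$)
$M{\left(X,h \right)} = - \frac{203}{5} + \frac{242 h}{5}$ ($M{\left(X,h \right)} = - \frac{\left(- 242 h - 143\right) - -346}{5} = - \frac{\left(-143 - 242 h\right) + 346}{5} = - \frac{203 - 242 h}{5} = - \frac{203}{5} + \frac{242 h}{5}$)
$l = -51414$ ($l = - 2 \cdot 209 \left(-49 + 172\right) = - 2 \cdot 209 \cdot 123 = \left(-2\right) 25707 = -51414$)
$l - M{\left(c{\left(1 \right)},-529 \right)} = -51414 - \left(- \frac{203}{5} + \frac{242}{5} \left(-529\right)\right) = -51414 - \left(- \frac{203}{5} - \frac{128018}{5}\right) = -51414 - - \frac{128221}{5} = -51414 + \frac{128221}{5} = - \frac{128849}{5}$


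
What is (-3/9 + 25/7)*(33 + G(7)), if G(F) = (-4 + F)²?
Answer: 136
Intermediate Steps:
(-3/9 + 25/7)*(33 + G(7)) = (-3/9 + 25/7)*(33 + (-4 + 7)²) = (-3*⅑ + 25*(⅐))*(33 + 3²) = (-⅓ + 25/7)*(33 + 9) = (68/21)*42 = 136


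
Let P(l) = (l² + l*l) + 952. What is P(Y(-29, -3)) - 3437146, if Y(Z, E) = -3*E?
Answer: -3436032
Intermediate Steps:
P(l) = 952 + 2*l² (P(l) = (l² + l²) + 952 = 2*l² + 952 = 952 + 2*l²)
P(Y(-29, -3)) - 3437146 = (952 + 2*(-3*(-3))²) - 3437146 = (952 + 2*9²) - 3437146 = (952 + 2*81) - 3437146 = (952 + 162) - 3437146 = 1114 - 3437146 = -3436032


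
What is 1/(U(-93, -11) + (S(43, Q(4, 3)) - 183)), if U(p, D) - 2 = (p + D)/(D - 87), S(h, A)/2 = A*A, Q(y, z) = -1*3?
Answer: -49/7935 ≈ -0.0061752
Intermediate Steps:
Q(y, z) = -3
S(h, A) = 2*A² (S(h, A) = 2*(A*A) = 2*A²)
U(p, D) = 2 + (D + p)/(-87 + D) (U(p, D) = 2 + (p + D)/(D - 87) = 2 + (D + p)/(-87 + D))
1/(U(-93, -11) + (S(43, Q(4, 3)) - 183)) = 1/((-174 - 93 + 3*(-11))/(-87 - 11) + (2*(-3)² - 183)) = 1/((-174 - 93 - 33)/(-98) + (2*9 - 183)) = 1/(-1/98*(-300) + (18 - 183)) = 1/(150/49 - 165) = 1/(-7935/49) = -49/7935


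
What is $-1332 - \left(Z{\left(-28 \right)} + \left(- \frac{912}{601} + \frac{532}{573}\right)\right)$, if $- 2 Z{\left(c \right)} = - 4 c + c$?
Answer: $- \frac{444038326}{344373} \approx -1289.4$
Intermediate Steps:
$Z{\left(c \right)} = \frac{3 c}{2}$ ($Z{\left(c \right)} = - \frac{- 4 c + c}{2} = - \frac{\left(-3\right) c}{2} = \frac{3 c}{2}$)
$-1332 - \left(Z{\left(-28 \right)} + \left(- \frac{912}{601} + \frac{532}{573}\right)\right) = -1332 - \left(\frac{3}{2} \left(-28\right) + \left(- \frac{912}{601} + \frac{532}{573}\right)\right) = -1332 - \left(-42 + \left(\left(-912\right) \frac{1}{601} + 532 \cdot \frac{1}{573}\right)\right) = -1332 - \left(-42 + \left(- \frac{912}{601} + \frac{532}{573}\right)\right) = -1332 - \left(-42 - \frac{202844}{344373}\right) = -1332 - - \frac{14666510}{344373} = -1332 + \frac{14666510}{344373} = - \frac{444038326}{344373}$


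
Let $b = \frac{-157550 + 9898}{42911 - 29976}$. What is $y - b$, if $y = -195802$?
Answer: $- \frac{2532551218}{12935} \approx -1.9579 \cdot 10^{5}$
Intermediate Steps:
$b = - \frac{147652}{12935} \approx -11.415$
$y - b = -195802 - - \frac{147652}{12935} = -195802 + \frac{147652}{12935} = - \frac{2532551218}{12935}$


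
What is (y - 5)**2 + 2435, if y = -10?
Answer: 2660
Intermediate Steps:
(y - 5)**2 + 2435 = (-10 - 5)**2 + 2435 = (-15)**2 + 2435 = 225 + 2435 = 2660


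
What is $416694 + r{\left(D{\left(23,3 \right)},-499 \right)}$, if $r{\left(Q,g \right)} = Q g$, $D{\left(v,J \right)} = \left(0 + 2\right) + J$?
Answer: $414199$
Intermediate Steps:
$D{\left(v,J \right)} = 2 + J$
$416694 + r{\left(D{\left(23,3 \right)},-499 \right)} = 416694 + \left(2 + 3\right) \left(-499\right) = 416694 + 5 \left(-499\right) = 416694 - 2495 = 414199$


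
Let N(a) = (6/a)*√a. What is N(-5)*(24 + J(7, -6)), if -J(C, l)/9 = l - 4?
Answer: -684*I*√5/5 ≈ -305.89*I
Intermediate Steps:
N(a) = 6/√a
J(C, l) = 36 - 9*l (J(C, l) = -9*(l - 4) = -9*(-4 + l) = 36 - 9*l)
N(-5)*(24 + J(7, -6)) = (6/√(-5))*(24 + (36 - 9*(-6))) = (6*(-I*√5/5))*(24 + (36 + 54)) = (-6*I*√5/5)*(24 + 90) = -6*I*√5/5*114 = -684*I*√5/5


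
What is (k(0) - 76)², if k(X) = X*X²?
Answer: 5776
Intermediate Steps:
k(X) = X³
(k(0) - 76)² = (0³ - 76)² = (0 - 76)² = (-76)² = 5776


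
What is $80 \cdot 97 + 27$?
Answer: $7787$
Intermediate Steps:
$80 \cdot 97 + 27 = 7760 + 27 = 7787$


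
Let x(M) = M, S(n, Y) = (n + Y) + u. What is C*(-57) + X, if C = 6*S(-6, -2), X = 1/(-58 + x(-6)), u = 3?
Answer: 109439/64 ≈ 1710.0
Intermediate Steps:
S(n, Y) = 3 + Y + n (S(n, Y) = (n + Y) + 3 = (Y + n) + 3 = 3 + Y + n)
X = -1/64 (X = 1/(-58 - 6) = 1/(-64) = -1/64 ≈ -0.015625)
C = -30 (C = 6*(3 - 2 - 6) = 6*(-5) = -30)
C*(-57) + X = -30*(-57) - 1/64 = 1710 - 1/64 = 109439/64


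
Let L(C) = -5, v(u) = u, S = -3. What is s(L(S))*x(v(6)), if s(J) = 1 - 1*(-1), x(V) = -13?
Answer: -26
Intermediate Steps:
s(J) = 2 (s(J) = 1 + 1 = 2)
s(L(S))*x(v(6)) = 2*(-13) = -26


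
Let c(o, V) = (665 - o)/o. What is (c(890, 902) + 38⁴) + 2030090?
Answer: 732510183/178 ≈ 4.1152e+6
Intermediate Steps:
c(o, V) = (665 - o)/o
(c(890, 902) + 38⁴) + 2030090 = ((665 - 1*890)/890 + 38⁴) + 2030090 = ((665 - 890)/890 + 2085136) + 2030090 = ((1/890)*(-225) + 2085136) + 2030090 = (-45/178 + 2085136) + 2030090 = 371154163/178 + 2030090 = 732510183/178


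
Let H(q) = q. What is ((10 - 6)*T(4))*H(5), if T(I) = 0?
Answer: 0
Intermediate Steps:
((10 - 6)*T(4))*H(5) = ((10 - 6)*0)*5 = (4*0)*5 = 0*5 = 0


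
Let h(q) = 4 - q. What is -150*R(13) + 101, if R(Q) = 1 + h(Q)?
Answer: 1301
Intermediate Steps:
R(Q) = 5 - Q (R(Q) = 1 + (4 - Q) = 5 - Q)
-150*R(13) + 101 = -150*(5 - 1*13) + 101 = -150*(5 - 13) + 101 = -150*(-8) + 101 = 1200 + 101 = 1301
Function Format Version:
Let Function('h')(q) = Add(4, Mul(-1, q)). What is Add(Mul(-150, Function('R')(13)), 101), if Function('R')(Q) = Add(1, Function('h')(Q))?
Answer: 1301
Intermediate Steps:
Function('R')(Q) = Add(5, Mul(-1, Q)) (Function('R')(Q) = Add(1, Add(4, Mul(-1, Q))) = Add(5, Mul(-1, Q)))
Add(Mul(-150, Function('R')(13)), 101) = Add(Mul(-150, Add(5, Mul(-1, 13))), 101) = Add(Mul(-150, Add(5, -13)), 101) = Add(Mul(-150, -8), 101) = Add(1200, 101) = 1301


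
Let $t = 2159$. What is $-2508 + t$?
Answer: $-349$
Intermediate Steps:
$-2508 + t = -2508 + 2159 = -349$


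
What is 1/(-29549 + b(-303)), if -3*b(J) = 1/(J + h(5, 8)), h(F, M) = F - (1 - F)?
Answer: -882/26062217 ≈ -3.3842e-5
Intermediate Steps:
h(F, M) = -1 + 2*F (h(F, M) = F + (-1 + F) = -1 + 2*F)
b(J) = -1/(3*(9 + J)) (b(J) = -1/(3*(J + (-1 + 2*5))) = -1/(3*(J + (-1 + 10))) = -1/(3*(J + 9)) = -1/(3*(9 + J)))
1/(-29549 + b(-303)) = 1/(-29549 - 1/(27 + 3*(-303))) = 1/(-29549 - 1/(27 - 909)) = 1/(-29549 - 1/(-882)) = 1/(-29549 - 1*(-1/882)) = 1/(-29549 + 1/882) = 1/(-26062217/882) = -882/26062217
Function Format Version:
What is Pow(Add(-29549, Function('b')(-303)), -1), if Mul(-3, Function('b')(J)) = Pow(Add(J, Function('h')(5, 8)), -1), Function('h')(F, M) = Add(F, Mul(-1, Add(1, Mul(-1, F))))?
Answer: Rational(-882, 26062217) ≈ -3.3842e-5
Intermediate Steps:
Function('h')(F, M) = Add(-1, Mul(2, F)) (Function('h')(F, M) = Add(F, Add(-1, F)) = Add(-1, Mul(2, F)))
Function('b')(J) = Mul(Rational(-1, 3), Pow(Add(9, J), -1)) (Function('b')(J) = Mul(Rational(-1, 3), Pow(Add(J, Add(-1, Mul(2, 5))), -1)) = Mul(Rational(-1, 3), Pow(Add(J, Add(-1, 10)), -1)) = Mul(Rational(-1, 3), Pow(Add(J, 9), -1)) = Mul(Rational(-1, 3), Pow(Add(9, J), -1)))
Pow(Add(-29549, Function('b')(-303)), -1) = Pow(Add(-29549, Mul(-1, Pow(Add(27, Mul(3, -303)), -1))), -1) = Pow(Add(-29549, Mul(-1, Pow(Add(27, -909), -1))), -1) = Pow(Add(-29549, Mul(-1, Pow(-882, -1))), -1) = Pow(Add(-29549, Mul(-1, Rational(-1, 882))), -1) = Pow(Add(-29549, Rational(1, 882)), -1) = Pow(Rational(-26062217, 882), -1) = Rational(-882, 26062217)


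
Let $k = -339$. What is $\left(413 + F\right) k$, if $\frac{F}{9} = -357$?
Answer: $949200$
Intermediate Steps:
$F = -3213$ ($F = 9 \left(-357\right) = -3213$)
$\left(413 + F\right) k = \left(413 - 3213\right) \left(-339\right) = \left(-2800\right) \left(-339\right) = 949200$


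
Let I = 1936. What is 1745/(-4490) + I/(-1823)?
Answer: -2374755/1637054 ≈ -1.4506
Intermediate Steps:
1745/(-4490) + I/(-1823) = 1745/(-4490) + 1936/(-1823) = 1745*(-1/4490) + 1936*(-1/1823) = -349/898 - 1936/1823 = -2374755/1637054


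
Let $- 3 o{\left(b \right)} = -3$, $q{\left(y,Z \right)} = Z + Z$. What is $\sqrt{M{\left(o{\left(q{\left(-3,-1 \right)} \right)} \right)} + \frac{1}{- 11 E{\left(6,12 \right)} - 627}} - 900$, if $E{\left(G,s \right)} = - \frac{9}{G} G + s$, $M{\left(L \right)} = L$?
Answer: $-900 + \frac{\sqrt{108735}}{330} \approx -899.0$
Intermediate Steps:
$q{\left(y,Z \right)} = 2 Z$
$o{\left(b \right)} = 1$ ($o{\left(b \right)} = \left(- \frac{1}{3}\right) \left(-3\right) = 1$)
$E{\left(G,s \right)} = -9 + s$
$\sqrt{M{\left(o{\left(q{\left(-3,-1 \right)} \right)} \right)} + \frac{1}{- 11 E{\left(6,12 \right)} - 627}} - 900 = \sqrt{1 + \frac{1}{- 11 \left(-9 + 12\right) - 627}} - 900 = \sqrt{1 + \frac{1}{\left(-11\right) 3 - 627}} - 900 = \sqrt{1 + \frac{1}{-33 - 627}} - 900 = \sqrt{1 + \frac{1}{-660}} - 900 = \sqrt{1 - \frac{1}{660}} - 900 = \sqrt{\frac{659}{660}} - 900 = \frac{\sqrt{108735}}{330} - 900 = -900 + \frac{\sqrt{108735}}{330}$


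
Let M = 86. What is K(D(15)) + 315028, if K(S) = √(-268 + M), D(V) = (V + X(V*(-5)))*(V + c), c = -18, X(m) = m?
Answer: 315028 + I*√182 ≈ 3.1503e+5 + 13.491*I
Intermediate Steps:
D(V) = -4*V*(-18 + V) (D(V) = (V + V*(-5))*(V - 18) = (V - 5*V)*(-18 + V) = (-4*V)*(-18 + V) = -4*V*(-18 + V))
K(S) = I*√182 (K(S) = √(-268 + 86) = √(-182) = I*√182)
K(D(15)) + 315028 = I*√182 + 315028 = 315028 + I*√182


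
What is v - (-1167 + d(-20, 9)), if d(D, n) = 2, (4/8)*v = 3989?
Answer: 9143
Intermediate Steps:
v = 7978 (v = 2*3989 = 7978)
v - (-1167 + d(-20, 9)) = 7978 - (-1167 + 2) = 7978 - 1*(-1165) = 7978 + 1165 = 9143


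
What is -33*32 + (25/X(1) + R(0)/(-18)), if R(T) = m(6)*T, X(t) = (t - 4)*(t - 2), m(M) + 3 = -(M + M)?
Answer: -3143/3 ≈ -1047.7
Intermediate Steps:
m(M) = -3 - 2*M (m(M) = -3 - (M + M) = -3 - 2*M)
X(t) = (-4 + t)*(-2 + t)
R(T) = -15*T (R(T) = (-3 - 2*6)*T = (-3 - 12)*T = -15*T)
-33*32 + (25/X(1) + R(0)/(-18)) = -33*32 + (25/(8 + 1² - 6*1) - 15*0/(-18)) = -1056 + (25/(8 + 1 - 6) + 0*(-1/18)) = -1056 + (25/3 + 0) = -1056 + 25/3 = -3143/3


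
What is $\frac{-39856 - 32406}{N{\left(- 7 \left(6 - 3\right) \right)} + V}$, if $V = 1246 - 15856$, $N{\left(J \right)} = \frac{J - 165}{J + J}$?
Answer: $\frac{505834}{102239} \approx 4.9476$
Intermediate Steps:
$N{\left(J \right)} = \frac{-165 + J}{2 J}$
$V = -14610$ ($V = 1246 - 15856 = -14610$)
$\frac{-39856 - 32406}{N{\left(- 7 \left(6 - 3\right) \right)} + V} = \frac{-39856 - 32406}{\frac{-165 - 7 \left(6 - 3\right)}{2 \left(- 7 \left(6 - 3\right)\right)} - 14610} = - \frac{72262}{\frac{-165 - 21}{2 \left(\left(-7\right) 3\right)} - 14610} = - \frac{72262}{\frac{-165 - 21}{2 \left(-21\right)} - 14610} = - \frac{72262}{\frac{1}{2} \left(- \frac{1}{21}\right) \left(-186\right) - 14610} = - \frac{72262}{\frac{31}{7} - 14610} = - \frac{72262}{- \frac{102239}{7}} = \left(-72262\right) \left(- \frac{7}{102239}\right) = \frac{505834}{102239}$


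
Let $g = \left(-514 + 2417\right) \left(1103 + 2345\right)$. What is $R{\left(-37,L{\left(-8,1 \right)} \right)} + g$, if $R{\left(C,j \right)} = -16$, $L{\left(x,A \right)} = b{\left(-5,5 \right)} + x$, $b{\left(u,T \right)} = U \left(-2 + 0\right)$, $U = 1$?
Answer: $6561528$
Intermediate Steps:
$b{\left(u,T \right)} = -2$ ($b{\left(u,T \right)} = 1 \left(-2 + 0\right) = 1 \left(-2\right) = -2$)
$L{\left(x,A \right)} = -2 + x$
$g = 6561544$ ($g = 1903 \cdot 3448 = 6561544$)
$R{\left(-37,L{\left(-8,1 \right)} \right)} + g = -16 + 6561544 = 6561528$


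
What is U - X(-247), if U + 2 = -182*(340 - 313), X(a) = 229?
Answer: -5145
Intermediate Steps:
U = -4916 (U = -2 - 182*(340 - 313) = -2 - 182*27 = -2 - 4914 = -4916)
U - X(-247) = -4916 - 1*229 = -4916 - 229 = -5145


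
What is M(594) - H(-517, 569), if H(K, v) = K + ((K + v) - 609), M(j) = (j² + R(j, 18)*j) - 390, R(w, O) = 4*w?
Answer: 1764864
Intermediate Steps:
M(j) = -390 + 5*j² (M(j) = (j² + (4*j)*j) - 390 = (j² + 4*j²) - 390 = 5*j² - 390 = -390 + 5*j²)
H(K, v) = -609 + v + 2*K (H(K, v) = K + (-609 + K + v) = -609 + v + 2*K)
M(594) - H(-517, 569) = (-390 + 5*594²) - (-609 + 569 + 2*(-517)) = (-390 + 5*352836) - (-609 + 569 - 1034) = (-390 + 1764180) - 1*(-1074) = 1763790 + 1074 = 1764864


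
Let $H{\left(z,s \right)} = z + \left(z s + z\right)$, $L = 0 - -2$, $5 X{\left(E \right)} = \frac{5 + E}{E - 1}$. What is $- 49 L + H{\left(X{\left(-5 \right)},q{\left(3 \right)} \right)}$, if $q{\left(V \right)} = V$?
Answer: $-98$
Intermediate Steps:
$X{\left(E \right)} = \frac{5 + E}{5 \left(-1 + E\right)}$ ($X{\left(E \right)} = \frac{\left(5 + E\right) \frac{1}{E - 1}}{5} = \frac{\left(5 + E\right) \frac{1}{-1 + E}}{5} = \frac{\frac{1}{-1 + E} \left(5 + E\right)}{5} = \frac{5 + E}{5 \left(-1 + E\right)}$)
$L = 2$ ($L = 0 + 2 = 2$)
$H{\left(z,s \right)} = 2 z + s z$ ($H{\left(z,s \right)} = z + \left(s z + z\right) = z + \left(z + s z\right) = 2 z + s z$)
$- 49 L + H{\left(X{\left(-5 \right)},q{\left(3 \right)} \right)} = \left(-49\right) 2 + \frac{5 - 5}{5 \left(-1 - 5\right)} \left(2 + 3\right) = -98 + \frac{1}{5} \frac{1}{-6} \cdot 0 \cdot 5 = -98 + \frac{1}{5} \left(- \frac{1}{6}\right) 0 \cdot 5 = -98 + 0 \cdot 5 = -98 + 0 = -98$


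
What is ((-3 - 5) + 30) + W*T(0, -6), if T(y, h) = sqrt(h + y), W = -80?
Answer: 22 - 80*I*sqrt(6) ≈ 22.0 - 195.96*I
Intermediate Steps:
((-3 - 5) + 30) + W*T(0, -6) = ((-3 - 5) + 30) - 80*sqrt(-6 + 0) = (-8 + 30) - 80*I*sqrt(6) = 22 - 80*I*sqrt(6)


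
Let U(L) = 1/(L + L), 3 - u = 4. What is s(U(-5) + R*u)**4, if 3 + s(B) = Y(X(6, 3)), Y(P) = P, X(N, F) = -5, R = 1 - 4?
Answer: 4096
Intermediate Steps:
u = -1 (u = 3 - 1*4 = 3 - 4 = -1)
R = -3
U(L) = 1/(2*L)
s(B) = -8 (s(B) = -3 - 5 = -8)
s(U(-5) + R*u)**4 = (-8)**4 = 4096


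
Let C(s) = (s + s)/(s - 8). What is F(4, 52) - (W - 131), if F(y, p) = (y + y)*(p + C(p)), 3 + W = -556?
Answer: 12374/11 ≈ 1124.9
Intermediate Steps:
W = -559 (W = -3 - 556 = -559)
C(s) = 2*s/(-8 + s) (C(s) = (2*s)/(-8 + s) = 2*s/(-8 + s))
F(y, p) = 2*y*(p + 2*p/(-8 + p)) (F(y, p) = (y + y)*(p + 2*p/(-8 + p)) = (2*y)*(p + 2*p/(-8 + p)) = 2*y*(p + 2*p/(-8 + p)))
F(4, 52) - (W - 131) = 2*52*4*(-6 + 52)/(-8 + 52) - (-559 - 131) = 2*52*4*46/44 - 1*(-690) = 2*52*4*(1/44)*46 + 690 = 4784/11 + 690 = 12374/11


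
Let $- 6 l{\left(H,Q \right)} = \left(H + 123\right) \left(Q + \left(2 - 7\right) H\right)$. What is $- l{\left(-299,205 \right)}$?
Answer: $- \frac{149600}{3} \approx -49867.0$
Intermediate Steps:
$l{\left(H,Q \right)} = - \frac{\left(123 + H\right) \left(Q - 5 H\right)}{6}$ ($l{\left(H,Q \right)} = - \frac{\left(H + 123\right) \left(Q + \left(2 - 7\right) H\right)}{6} = - \frac{\left(123 + H\right) \left(Q - 5 H\right)}{6}$)
$- l{\left(-299,205 \right)} = - (\left(- \frac{41}{2}\right) 205 + \frac{5 \left(-299\right)^{2}}{6} + \frac{205}{2} \left(-299\right) - \left(- \frac{299}{6}\right) 205) = - (- \frac{8405}{2} + \frac{5}{6} \cdot 89401 - \frac{61295}{2} + \frac{61295}{6}) = - (- \frac{8405}{2} + \frac{447005}{6} - \frac{61295}{2} + \frac{61295}{6}) = \left(-1\right) \frac{149600}{3} = - \frac{149600}{3}$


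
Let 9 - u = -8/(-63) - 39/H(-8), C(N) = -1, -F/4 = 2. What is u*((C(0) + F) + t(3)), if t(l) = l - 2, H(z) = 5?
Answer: -42016/315 ≈ -133.38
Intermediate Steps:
F = -8 (F = -4*2 = -8)
t(l) = -2 + l
u = 5252/315 (u = 9 - (-8/(-63) - 39/5) = 9 - (-8*(-1/63) - 39*1/5) = 9 - (8/63 - 39/5) = 9 - 1*(-2417/315) = 9 + 2417/315 = 5252/315 ≈ 16.673)
u*((C(0) + F) + t(3)) = 5252*((-1 - 8) + (-2 + 3))/315 = 5252*(-9 + 1)/315 = (5252/315)*(-8) = -42016/315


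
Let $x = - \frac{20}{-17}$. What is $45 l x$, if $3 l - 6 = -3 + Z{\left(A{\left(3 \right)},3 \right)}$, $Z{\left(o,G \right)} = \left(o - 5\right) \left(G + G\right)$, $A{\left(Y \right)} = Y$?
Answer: $- \frac{2700}{17} \approx -158.82$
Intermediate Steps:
$x = \frac{20}{17}$ ($x = \left(-20\right) \left(- \frac{1}{17}\right) = \frac{20}{17} \approx 1.1765$)
$Z{\left(o,G \right)} = 2 G \left(-5 + o\right)$ ($Z{\left(o,G \right)} = \left(-5 + o\right) 2 G = 2 G \left(-5 + o\right)$)
$l = -3$ ($l = 2 + \frac{-3 + 2 \cdot 3 \left(-5 + 3\right)}{3} = 2 + \frac{-3 + 2 \cdot 3 \left(-2\right)}{3} = 2 + \frac{-3 - 12}{3} = 2 + \frac{1}{3} \left(-15\right) = 2 - 5 = -3$)
$45 l x = 45 \left(-3\right) \frac{20}{17} = \left(-135\right) \frac{20}{17} = - \frac{2700}{17}$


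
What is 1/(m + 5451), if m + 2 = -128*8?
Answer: 1/4425 ≈ 0.00022599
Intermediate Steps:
m = -1026 (m = -2 - 128*8 = -2 - 1024 = -1026)
1/(m + 5451) = 1/(-1026 + 5451) = 1/4425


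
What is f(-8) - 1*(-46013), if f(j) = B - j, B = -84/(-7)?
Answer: 46033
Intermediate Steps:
B = 12 (B = -84*(-1/7) = 12)
f(j) = 12 - j
f(-8) - 1*(-46013) = (12 - 1*(-8)) - 1*(-46013) = (12 + 8) + 46013 = 20 + 46013 = 46033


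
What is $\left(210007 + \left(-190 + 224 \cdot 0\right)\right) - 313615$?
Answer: $-103798$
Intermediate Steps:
$\left(210007 + \left(-190 + 224 \cdot 0\right)\right) - 313615 = \left(210007 + \left(-190 + 0\right)\right) - 313615 = \left(210007 - 190\right) - 313615 = 209817 - 313615 = -103798$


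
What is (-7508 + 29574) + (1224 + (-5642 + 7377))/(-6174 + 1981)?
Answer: 92519779/4193 ≈ 22065.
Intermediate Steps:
(-7508 + 29574) + (1224 + (-5642 + 7377))/(-6174 + 1981) = 22066 + (1224 + 1735)/(-4193) = 22066 + 2959*(-1/4193) = 22066 - 2959/4193 = 92519779/4193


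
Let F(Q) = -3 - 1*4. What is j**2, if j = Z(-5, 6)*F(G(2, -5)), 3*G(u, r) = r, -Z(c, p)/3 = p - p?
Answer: 0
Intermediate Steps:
Z(c, p) = 0 (Z(c, p) = -3*(p - p) = -3*0 = 0)
G(u, r) = r/3
F(Q) = -7 (F(Q) = -3 - 4 = -7)
j = 0 (j = 0*(-7) = 0)
j**2 = 0**2 = 0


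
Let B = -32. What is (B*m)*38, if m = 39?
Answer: -47424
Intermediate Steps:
(B*m)*38 = -32*39*38 = -1248*38 = -47424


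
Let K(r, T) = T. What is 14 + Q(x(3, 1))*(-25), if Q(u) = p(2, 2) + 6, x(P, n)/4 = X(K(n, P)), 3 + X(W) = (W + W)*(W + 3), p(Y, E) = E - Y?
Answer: -136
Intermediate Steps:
X(W) = -3 + 2*W*(3 + W) (X(W) = -3 + (W + W)*(W + 3) = -3 + (2*W)*(3 + W) = -3 + 2*W*(3 + W))
x(P, n) = -12 + 8*P**2 + 24*P (x(P, n) = 4*(-3 + 2*P**2 + 6*P) = -12 + 8*P**2 + 24*P)
Q(u) = 6 (Q(u) = (2 - 1*2) + 6 = (2 - 2) + 6 = 0 + 6 = 6)
14 + Q(x(3, 1))*(-25) = 14 + 6*(-25) = 14 - 150 = -136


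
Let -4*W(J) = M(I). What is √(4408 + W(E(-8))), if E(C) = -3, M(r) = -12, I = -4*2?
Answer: √4411 ≈ 66.415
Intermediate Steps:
I = -8
W(J) = 3 (W(J) = -¼*(-12) = 3)
√(4408 + W(E(-8))) = √(4408 + 3) = √4411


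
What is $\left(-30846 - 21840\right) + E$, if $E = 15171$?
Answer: $-37515$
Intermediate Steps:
$\left(-30846 - 21840\right) + E = \left(-30846 - 21840\right) + 15171 = -52686 + 15171 = -37515$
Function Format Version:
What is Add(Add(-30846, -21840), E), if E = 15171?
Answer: -37515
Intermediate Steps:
Add(Add(-30846, -21840), E) = Add(Add(-30846, -21840), 15171) = Add(-52686, 15171) = -37515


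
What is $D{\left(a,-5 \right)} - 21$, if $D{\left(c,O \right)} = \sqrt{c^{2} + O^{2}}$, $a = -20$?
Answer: $-21 + 5 \sqrt{17} \approx -0.38447$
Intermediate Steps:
$D{\left(c,O \right)} = \sqrt{O^{2} + c^{2}}$
$D{\left(a,-5 \right)} - 21 = \sqrt{\left(-5\right)^{2} + \left(-20\right)^{2}} - 21 = \sqrt{25 + 400} - 21 = \sqrt{425} - 21 = 5 \sqrt{17} - 21 = -21 + 5 \sqrt{17}$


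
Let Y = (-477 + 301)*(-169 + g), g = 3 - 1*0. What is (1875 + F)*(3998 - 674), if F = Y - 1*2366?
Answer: 95481900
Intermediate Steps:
g = 3 (g = 3 + 0 = 3)
Y = 29216 (Y = (-477 + 301)*(-169 + 3) = -176*(-166) = 29216)
F = 26850 (F = 29216 - 1*2366 = 29216 - 2366 = 26850)
(1875 + F)*(3998 - 674) = (1875 + 26850)*(3998 - 674) = 28725*3324 = 95481900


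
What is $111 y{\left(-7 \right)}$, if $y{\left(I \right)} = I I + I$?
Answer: $4662$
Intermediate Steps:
$y{\left(I \right)} = I + I^{2}$ ($y{\left(I \right)} = I^{2} + I = I + I^{2}$)
$111 y{\left(-7 \right)} = 111 \left(- 7 \left(1 - 7\right)\right) = 111 \left(\left(-7\right) \left(-6\right)\right) = 111 \cdot 42 = 4662$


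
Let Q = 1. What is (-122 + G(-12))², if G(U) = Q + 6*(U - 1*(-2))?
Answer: 32761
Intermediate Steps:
G(U) = 13 + 6*U (G(U) = 1 + 6*(U - 1*(-2)) = 1 + 6*(U + 2) = 1 + 6*(2 + U) = 1 + (12 + 6*U) = 13 + 6*U)
(-122 + G(-12))² = (-122 + (13 + 6*(-12)))² = (-122 + (13 - 72))² = (-122 - 59)² = (-181)² = 32761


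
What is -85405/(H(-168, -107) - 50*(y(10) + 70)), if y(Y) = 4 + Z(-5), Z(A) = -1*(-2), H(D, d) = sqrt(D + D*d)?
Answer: 1308625/58154 + 2755*sqrt(1113)/116308 ≈ 23.293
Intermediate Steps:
Z(A) = 2
y(Y) = 6 (y(Y) = 4 + 2 = 6)
-85405/(H(-168, -107) - 50*(y(10) + 70)) = -85405/(sqrt(-168*(1 - 107)) - 50*(6 + 70)) = -85405/(sqrt(-168*(-106)) - 50*76) = -85405/(sqrt(17808) - 1*3800) = -85405/(4*sqrt(1113) - 3800) = -85405/(-3800 + 4*sqrt(1113))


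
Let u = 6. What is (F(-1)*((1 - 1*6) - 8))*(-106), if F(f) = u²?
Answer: 49608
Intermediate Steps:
F(f) = 36 (F(f) = 6² = 36)
(F(-1)*((1 - 1*6) - 8))*(-106) = (36*((1 - 1*6) - 8))*(-106) = (36*((1 - 6) - 8))*(-106) = (36*(-5 - 8))*(-106) = (36*(-13))*(-106) = -468*(-106) = 49608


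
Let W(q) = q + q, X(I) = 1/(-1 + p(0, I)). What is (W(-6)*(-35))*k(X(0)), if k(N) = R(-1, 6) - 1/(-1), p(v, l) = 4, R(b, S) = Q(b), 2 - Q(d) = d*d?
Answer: 840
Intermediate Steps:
Q(d) = 2 - d**2 (Q(d) = 2 - d*d = 2 - d**2)
R(b, S) = 2 - b**2
X(I) = 1/3 (X(I) = 1/(-1 + 4) = 1/3)
k(N) = 2 (k(N) = (2 - 1*(-1)**2) - 1/(-1) = (2 - 1*1) - 1*(-1) = (2 - 1) + 1 = 1 + 1 = 2)
W(q) = 2*q
(W(-6)*(-35))*k(X(0)) = ((2*(-6))*(-35))*2 = -12*(-35)*2 = 420*2 = 840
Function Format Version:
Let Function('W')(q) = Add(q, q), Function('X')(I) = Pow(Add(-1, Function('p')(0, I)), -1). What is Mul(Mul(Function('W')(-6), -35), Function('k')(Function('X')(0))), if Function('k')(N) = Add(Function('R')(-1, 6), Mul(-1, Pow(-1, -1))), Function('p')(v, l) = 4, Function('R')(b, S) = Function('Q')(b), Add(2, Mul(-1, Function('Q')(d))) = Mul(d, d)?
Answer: 840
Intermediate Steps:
Function('Q')(d) = Add(2, Mul(-1, Pow(d, 2))) (Function('Q')(d) = Add(2, Mul(-1, Mul(d, d))) = Add(2, Mul(-1, Pow(d, 2))))
Function('R')(b, S) = Add(2, Mul(-1, Pow(b, 2)))
Function('X')(I) = Rational(1, 3) (Function('X')(I) = Pow(Add(-1, 4), -1) = Pow(3, -1) = Rational(1, 3))
Function('k')(N) = 2 (Function('k')(N) = Add(Add(2, Mul(-1, Pow(-1, 2))), Mul(-1, Pow(-1, -1))) = Add(Add(2, Mul(-1, 1)), Mul(-1, -1)) = Add(Add(2, -1), 1) = Add(1, 1) = 2)
Function('W')(q) = Mul(2, q)
Mul(Mul(Function('W')(-6), -35), Function('k')(Function('X')(0))) = Mul(Mul(Mul(2, -6), -35), 2) = Mul(Mul(-12, -35), 2) = Mul(420, 2) = 840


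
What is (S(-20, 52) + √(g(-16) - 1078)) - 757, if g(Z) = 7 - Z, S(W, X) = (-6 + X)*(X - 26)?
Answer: 439 + I*√1055 ≈ 439.0 + 32.481*I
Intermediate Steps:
S(W, X) = (-26 + X)*(-6 + X) (S(W, X) = (-6 + X)*(-26 + X) = (-26 + X)*(-6 + X))
(S(-20, 52) + √(g(-16) - 1078)) - 757 = ((156 + 52² - 32*52) + √((7 - 1*(-16)) - 1078)) - 757 = ((156 + 2704 - 1664) + √((7 + 16) - 1078)) - 757 = (1196 + √(23 - 1078)) - 757 = (1196 + √(-1055)) - 757 = (1196 + I*√1055) - 757 = 439 + I*√1055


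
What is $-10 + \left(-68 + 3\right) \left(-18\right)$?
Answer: $1160$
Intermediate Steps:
$-10 + \left(-68 + 3\right) \left(-18\right) = -10 - -1170 = -10 + 1170 = 1160$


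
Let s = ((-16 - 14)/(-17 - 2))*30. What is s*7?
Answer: 6300/19 ≈ 331.58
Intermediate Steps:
s = 900/19 (s = -30/(-19)*30 = -30*(-1/19)*30 = (30/19)*30 = 900/19 ≈ 47.368)
s*7 = (900/19)*7 = 6300/19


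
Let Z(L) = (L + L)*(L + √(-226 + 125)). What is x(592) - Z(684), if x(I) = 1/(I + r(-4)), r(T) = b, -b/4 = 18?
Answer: -486570239/520 - 1368*I*√101 ≈ -9.3571e+5 - 13748.0*I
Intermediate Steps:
b = -72 (b = -4*18 = -72)
r(T) = -72
x(I) = 1/(-72 + I) (x(I) = 1/(I - 72) = 1/(-72 + I))
Z(L) = 2*L*(L + I*√101) (Z(L) = (2*L)*(L + √(-101)) = (2*L)*(L + I*√101) = 2*L*(L + I*√101))
x(592) - Z(684) = 1/(-72 + 592) - 2*684*(684 + I*√101) = 1/520 - (935712 + 1368*I*√101) = 1/520 + (-935712 - 1368*I*√101) = -486570239/520 - 1368*I*√101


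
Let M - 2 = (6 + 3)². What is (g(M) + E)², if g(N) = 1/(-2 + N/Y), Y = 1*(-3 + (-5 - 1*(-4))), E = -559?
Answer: 2588062129/8281 ≈ 3.1253e+5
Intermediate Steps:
M = 83 (M = 2 + (6 + 3)² = 2 + 9² = 2 + 81 = 83)
Y = -4 (Y = 1*(-3 + (-5 + 4)) = 1*(-3 - 1) = 1*(-4) = -4)
g(N) = 1/(-2 - N/4) (g(N) = 1/(-2 + N/(-4)) = 1/(-2 + N*(-¼)) = 1/(-2 - N/4))
(g(M) + E)² = (-4/(8 + 83) - 559)² = (-4/91 - 559)² = (-50873/91)² = 2588062129/8281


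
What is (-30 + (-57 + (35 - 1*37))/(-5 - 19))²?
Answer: 436921/576 ≈ 758.54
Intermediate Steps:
(-30 + (-57 + (35 - 1*37))/(-5 - 19))² = (-30 + (-57 + (35 - 37))/(-24))² = (-30 + (-57 - 2)*(-1/24))² = (-30 - 59*(-1/24))² = (-30 + 59/24)² = (-661/24)² = 436921/576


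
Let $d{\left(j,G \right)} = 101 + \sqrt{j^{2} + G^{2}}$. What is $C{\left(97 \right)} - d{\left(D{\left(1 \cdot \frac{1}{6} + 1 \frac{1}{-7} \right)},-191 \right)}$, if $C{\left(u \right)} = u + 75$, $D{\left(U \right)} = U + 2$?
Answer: $71 - \frac{\sqrt{64359709}}{42} \approx -120.01$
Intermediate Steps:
$D{\left(U \right)} = 2 + U$
$d{\left(j,G \right)} = 101 + \sqrt{G^{2} + j^{2}}$
$C{\left(u \right)} = 75 + u$
$C{\left(97 \right)} - d{\left(D{\left(1 \cdot \frac{1}{6} + 1 \frac{1}{-7} \right)},-191 \right)} = \left(75 + 97\right) - \left(101 + \sqrt{\left(-191\right)^{2} + \left(2 + \left(1 \cdot \frac{1}{6} + 1 \frac{1}{-7}\right)\right)^{2}}\right) = 172 - \left(101 + \sqrt{36481 + \left(2 + \left(1 \cdot \frac{1}{6} + 1 \left(- \frac{1}{7}\right)\right)\right)^{2}}\right) = 172 - \left(101 + \sqrt{36481 + \left(2 + \left(\frac{1}{6} - \frac{1}{7}\right)\right)^{2}}\right) = 172 - \left(101 + \sqrt{36481 + \left(2 + \frac{1}{42}\right)^{2}}\right) = 172 - \left(101 + \sqrt{36481 + \left(\frac{85}{42}\right)^{2}}\right) = 172 - \left(101 + \sqrt{36481 + \frac{7225}{1764}}\right) = 172 - \left(101 + \sqrt{\frac{64359709}{1764}}\right) = 172 - \left(101 + \frac{\sqrt{64359709}}{42}\right) = 71 - \frac{\sqrt{64359709}}{42}$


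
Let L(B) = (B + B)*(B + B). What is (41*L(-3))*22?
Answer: 32472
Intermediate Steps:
L(B) = 4*B² (L(B) = (2*B)*(2*B) = 4*B²)
(41*L(-3))*22 = (41*(4*(-3)²))*22 = (41*(4*9))*22 = (41*36)*22 = 1476*22 = 32472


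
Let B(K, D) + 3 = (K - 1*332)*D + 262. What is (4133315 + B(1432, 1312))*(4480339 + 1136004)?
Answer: 31321075617482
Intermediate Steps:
B(K, D) = 259 + D*(-332 + K) (B(K, D) = -3 + ((K - 1*332)*D + 262) = -3 + ((K - 332)*D + 262) = -3 + ((-332 + K)*D + 262) = -3 + (D*(-332 + K) + 262) = -3 + (262 + D*(-332 + K)) = 259 + D*(-332 + K))
(4133315 + B(1432, 1312))*(4480339 + 1136004) = (4133315 + (259 - 332*1312 + 1312*1432))*(4480339 + 1136004) = (4133315 + (259 - 435584 + 1878784))*5616343 = (4133315 + 1443459)*5616343 = 5576774*5616343 = 31321075617482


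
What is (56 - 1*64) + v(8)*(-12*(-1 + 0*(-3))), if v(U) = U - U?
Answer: -8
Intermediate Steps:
v(U) = 0
(56 - 1*64) + v(8)*(-12*(-1 + 0*(-3))) = (56 - 1*64) + 0*(-12*(-1 + 0*(-3))) = (56 - 64) + 0*(-12*(-1 + 0)) = -8 + 0*(-12*(-1)) = -8 + 0*12 = -8 + 0 = -8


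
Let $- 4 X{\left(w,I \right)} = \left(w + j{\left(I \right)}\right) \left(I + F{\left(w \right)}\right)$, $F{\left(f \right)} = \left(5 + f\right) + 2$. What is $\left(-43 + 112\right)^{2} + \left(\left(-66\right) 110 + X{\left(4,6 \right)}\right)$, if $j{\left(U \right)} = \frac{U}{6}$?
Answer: $- \frac{10081}{4} \approx -2520.3$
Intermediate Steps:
$F{\left(f \right)} = 7 + f$
$j{\left(U \right)} = \frac{U}{6}$ ($j{\left(U \right)} = U \frac{1}{6} = \frac{U}{6}$)
$X{\left(w,I \right)} = - \frac{\left(w + \frac{I}{6}\right) \left(7 + I + w\right)}{4}$ ($X{\left(w,I \right)} = - \frac{\left(w + \frac{I}{6}\right) \left(I + \left(7 + w\right)\right)}{4} = - \frac{\left(w + \frac{I}{6}\right) \left(7 + I + w\right)}{4}$)
$\left(-43 + 112\right)^{2} + \left(\left(-66\right) 110 + X{\left(4,6 \right)}\right) = \left(-43 + 112\right)^{2} - \left(\frac{14535}{2} + \frac{5 \left(7 + 4\right)}{4}\right) = 69^{2} - \frac{29125}{4} = 4761 - \frac{29125}{4} = - \frac{10081}{4}$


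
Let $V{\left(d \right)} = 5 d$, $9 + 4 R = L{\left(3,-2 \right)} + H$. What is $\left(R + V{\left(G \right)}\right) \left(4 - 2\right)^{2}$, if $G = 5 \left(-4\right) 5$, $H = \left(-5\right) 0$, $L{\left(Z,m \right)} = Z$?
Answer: $-2006$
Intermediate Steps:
$H = 0$
$G = -100$ ($G = \left(-20\right) 5 = -100$)
$R = - \frac{3}{2}$ ($R = - \frac{9}{4} + \frac{3 + 0}{4} = - \frac{9}{4} + \frac{1}{4} \cdot 3 = - \frac{9}{4} + \frac{3}{4} = - \frac{3}{2} \approx -1.5$)
$\left(R + V{\left(G \right)}\right) \left(4 - 2\right)^{2} = \left(- \frac{3}{2} + 5 \left(-100\right)\right) \left(4 - 2\right)^{2} = \left(- \frac{3}{2} - 500\right) 2^{2} = \left(- \frac{1003}{2}\right) 4 = -2006$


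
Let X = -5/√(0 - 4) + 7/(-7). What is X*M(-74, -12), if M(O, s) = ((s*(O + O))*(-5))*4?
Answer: 35520 - 88800*I ≈ 35520.0 - 88800.0*I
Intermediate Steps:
M(O, s) = -40*O*s (M(O, s) = ((s*(2*O))*(-5))*4 = ((2*O*s)*(-5))*4 = -10*O*s*4 = -40*O*s)
X = -1 + 5*I/2 (X = -5*(-I/2) + 7*(-⅐) = -5*(-I/2) - 1 = -(-5)*I/2 - 1 = 5*I/2 - 1 = -1 + 5*I/2 ≈ -1.0 + 2.5*I)
X*M(-74, -12) = (-1 + 5*I/2)*(-40*(-74)*(-12)) = (-1 + 5*I/2)*(-35520) = 35520 - 88800*I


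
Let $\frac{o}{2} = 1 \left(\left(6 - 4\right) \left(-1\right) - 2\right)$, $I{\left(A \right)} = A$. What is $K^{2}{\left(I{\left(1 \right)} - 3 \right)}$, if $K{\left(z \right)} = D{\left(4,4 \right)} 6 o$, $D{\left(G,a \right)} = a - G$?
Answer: $0$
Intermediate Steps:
$o = -8$ ($o = 2 \cdot 1 \left(\left(6 - 4\right) \left(-1\right) - 2\right) = 2 \cdot 1 \left(2 \left(-1\right) - 2\right) = 2 \cdot 1 \left(-2 - 2\right) = 2 \cdot 1 \left(-4\right) = 2 \left(-4\right) = -8$)
$K{\left(z \right)} = 0$ ($K{\left(z \right)} = \left(4 - 4\right) 6 \left(-8\right) = 0 \cdot 6 \left(-8\right) = 0 \left(-8\right) = 0$)
$K^{2}{\left(I{\left(1 \right)} - 3 \right)} = 0^{2} = 0$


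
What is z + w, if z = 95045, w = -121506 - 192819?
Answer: -219280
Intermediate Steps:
w = -314325
z + w = 95045 - 314325 = -219280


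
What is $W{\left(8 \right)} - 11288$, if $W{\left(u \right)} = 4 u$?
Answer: $-11256$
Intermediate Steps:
$W{\left(8 \right)} - 11288 = 4 \cdot 8 - 11288 = 32 - 11288 = -11256$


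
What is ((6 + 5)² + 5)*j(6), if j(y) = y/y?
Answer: 126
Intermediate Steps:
j(y) = 1
((6 + 5)² + 5)*j(6) = ((6 + 5)² + 5)*1 = (11² + 5)*1 = (121 + 5)*1 = 126*1 = 126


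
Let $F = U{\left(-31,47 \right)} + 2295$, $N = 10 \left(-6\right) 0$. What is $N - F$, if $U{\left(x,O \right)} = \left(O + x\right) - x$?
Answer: $-2342$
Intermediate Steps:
$U{\left(x,O \right)} = O$
$N = 0$ ($N = \left(-60\right) 0 = 0$)
$F = 2342$ ($F = 47 + 2295 = 2342$)
$N - F = 0 - 2342 = -2342$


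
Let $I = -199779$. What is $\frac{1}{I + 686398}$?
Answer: $\frac{1}{486619} \approx 2.055 \cdot 10^{-6}$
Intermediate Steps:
$\frac{1}{I + 686398} = \frac{1}{-199779 + 686398} = \frac{1}{486619}$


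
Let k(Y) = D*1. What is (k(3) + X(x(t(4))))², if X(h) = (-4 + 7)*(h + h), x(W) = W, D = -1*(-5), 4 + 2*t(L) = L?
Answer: 25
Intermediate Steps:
t(L) = -2 + L/2
D = 5
k(Y) = 5 (k(Y) = 5*1 = 5)
X(h) = 6*h (X(h) = 3*(2*h) = 6*h)
(k(3) + X(x(t(4))))² = (5 + 6*(-2 + (½)*4))² = (5 + 6*(-2 + 2))² = (5 + 6*0)² = (5 + 0)² = 5² = 25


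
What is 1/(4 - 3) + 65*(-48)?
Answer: -3119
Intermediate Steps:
1/(4 - 3) + 65*(-48) = 1/1 - 3120 = 1 - 3120 = -3119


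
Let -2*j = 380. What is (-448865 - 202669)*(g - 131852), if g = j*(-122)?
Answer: 70803502848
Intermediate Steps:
j = -190 (j = -½*380 = -190)
g = 23180 (g = -190*(-122) = 23180)
(-448865 - 202669)*(g - 131852) = (-448865 - 202669)*(23180 - 131852) = -651534*(-108672) = 70803502848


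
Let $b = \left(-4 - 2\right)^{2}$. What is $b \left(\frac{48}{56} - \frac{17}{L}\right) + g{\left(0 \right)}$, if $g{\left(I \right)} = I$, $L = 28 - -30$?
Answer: $\frac{4122}{203} \approx 20.305$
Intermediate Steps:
$L = 58$ ($L = 28 + 30 = 58$)
$b = 36$ ($b = \left(-6\right)^{2} = 36$)
$b \left(\frac{48}{56} - \frac{17}{L}\right) + g{\left(0 \right)} = 36 \left(\frac{48}{56} - \frac{17}{58}\right) + 0 = 36 \left(48 \cdot \frac{1}{56} - \frac{17}{58}\right) + 0 = 36 \left(\frac{6}{7} - \frac{17}{58}\right) + 0 = 36 \cdot \frac{229}{406} + 0 = \frac{4122}{203} + 0 = \frac{4122}{203}$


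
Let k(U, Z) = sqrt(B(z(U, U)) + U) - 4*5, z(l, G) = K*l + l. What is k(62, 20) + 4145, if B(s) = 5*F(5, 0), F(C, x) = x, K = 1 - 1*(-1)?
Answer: 4125 + sqrt(62) ≈ 4132.9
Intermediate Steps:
K = 2 (K = 1 + 1 = 2)
z(l, G) = 3*l (z(l, G) = 2*l + l = 3*l)
B(s) = 0 (B(s) = 5*0 = 0)
k(U, Z) = -20 + sqrt(U) (k(U, Z) = sqrt(0 + U) - 4*5 = sqrt(U) - 20 = -20 + sqrt(U))
k(62, 20) + 4145 = (-20 + sqrt(62)) + 4145 = 4125 + sqrt(62)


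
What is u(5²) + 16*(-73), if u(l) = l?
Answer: -1143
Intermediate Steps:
u(5²) + 16*(-73) = 5² + 16*(-73) = 25 - 1168 = -1143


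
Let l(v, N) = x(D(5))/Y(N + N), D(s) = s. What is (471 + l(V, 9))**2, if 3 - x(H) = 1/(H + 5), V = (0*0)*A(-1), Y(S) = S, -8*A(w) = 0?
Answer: 7192566481/32400 ≈ 2.2199e+5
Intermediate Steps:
A(w) = 0 (A(w) = -1/8*0 = 0)
V = 0 (V = (0*0)*0 = 0*0 = 0)
x(H) = 3 - 1/(5 + H) (x(H) = 3 - 1/(H + 5) = 3 - 1/(5 + H))
l(v, N) = 29/(20*N) (l(v, N) = ((14 + 3*5)/(5 + 5))/(N + N) = ((14 + 15)/10)/((2*N)) = ((1/10)*29)*(1/(2*N)) = 29*(1/(2*N))/10 = 29/(20*N))
(471 + l(V, 9))**2 = (471 + (29/20)/9)**2 = (471 + (29/20)*(1/9))**2 = (471 + 29/180)**2 = (84809/180)**2 = 7192566481/32400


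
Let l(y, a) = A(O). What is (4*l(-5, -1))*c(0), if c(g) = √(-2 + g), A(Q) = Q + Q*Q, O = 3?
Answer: 48*I*√2 ≈ 67.882*I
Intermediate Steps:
A(Q) = Q + Q²
l(y, a) = 12 (l(y, a) = 3*(1 + 3) = 3*4 = 12)
(4*l(-5, -1))*c(0) = (4*12)*√(-2 + 0) = 48*√(-2) = 48*(I*√2) = 48*I*√2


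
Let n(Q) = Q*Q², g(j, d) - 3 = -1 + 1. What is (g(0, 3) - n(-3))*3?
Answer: 90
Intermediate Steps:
g(j, d) = 3 (g(j, d) = 3 + (-1 + 1) = 3 + 0 = 3)
n(Q) = Q³
(g(0, 3) - n(-3))*3 = (3 - 1*(-3)³)*3 = (3 - 1*(-27))*3 = (3 + 27)*3 = 30*3 = 90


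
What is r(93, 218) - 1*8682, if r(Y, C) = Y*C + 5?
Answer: 11597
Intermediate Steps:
r(Y, C) = 5 + C*Y (r(Y, C) = C*Y + 5 = 5 + C*Y)
r(93, 218) - 1*8682 = (5 + 218*93) - 1*8682 = (5 + 20274) - 8682 = 20279 - 8682 = 11597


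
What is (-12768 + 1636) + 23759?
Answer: 12627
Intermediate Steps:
(-12768 + 1636) + 23759 = -11132 + 23759 = 12627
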